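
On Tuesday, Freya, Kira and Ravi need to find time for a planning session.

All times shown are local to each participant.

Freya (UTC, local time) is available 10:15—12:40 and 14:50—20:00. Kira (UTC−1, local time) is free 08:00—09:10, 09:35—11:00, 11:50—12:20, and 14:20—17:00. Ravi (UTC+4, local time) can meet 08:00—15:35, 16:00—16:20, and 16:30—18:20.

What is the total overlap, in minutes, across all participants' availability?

Freya → UTC: 10:15–12:40, 14:50–20:00.
Kira → UTC: 09:00–10:10, 10:35–12:00, 12:50–13:20, 15:20–18:00.
Ravi → UTC: 04:00–11:35, 12:00–12:20, 12:30–14:20.
Freya ∩ Kira: 10:35–12:00, 15:20–18:00.
Freya ∩ Kira ∩ Ravi: 10:35–11:35.
Total common minutes: 60.

60 minutes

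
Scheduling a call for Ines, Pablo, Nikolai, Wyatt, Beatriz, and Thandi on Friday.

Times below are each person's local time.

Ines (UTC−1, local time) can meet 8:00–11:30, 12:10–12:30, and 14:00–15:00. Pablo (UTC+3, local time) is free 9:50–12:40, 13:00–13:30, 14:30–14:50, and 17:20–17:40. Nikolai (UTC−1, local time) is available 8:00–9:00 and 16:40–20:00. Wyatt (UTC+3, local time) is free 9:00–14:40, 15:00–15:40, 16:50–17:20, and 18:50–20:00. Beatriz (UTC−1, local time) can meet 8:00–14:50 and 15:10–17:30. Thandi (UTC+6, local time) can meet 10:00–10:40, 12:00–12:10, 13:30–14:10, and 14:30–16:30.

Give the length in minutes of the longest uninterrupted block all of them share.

40 minutes

Ines → UTC: 09:00–12:30, 13:10–13:30, 15:00–16:00.
Pablo → UTC: 06:50–09:40, 10:00–10:30, 11:30–11:50, 14:20–14:40.
Nikolai → UTC: 09:00–10:00, 17:40–21:00.
Wyatt → UTC: 06:00–11:40, 12:00–12:40, 13:50–14:20, 15:50–17:00.
Beatriz → UTC: 09:00–15:50, 16:10–18:30.
Thandi → UTC: 04:00–04:40, 06:00–06:10, 07:30–08:10, 08:30–10:30.
Ines ∩ Pablo: 09:00–09:40, 10:00–10:30, 11:30–11:50.
Ines ∩ Pablo ∩ Nikolai: 09:00–09:40.
Ines ∩ Pablo ∩ Nikolai ∩ Wyatt: 09:00–09:40.
Ines ∩ Pablo ∩ Nikolai ∩ Wyatt ∩ Beatriz: 09:00–09:40.
Ines ∩ Pablo ∩ Nikolai ∩ Wyatt ∩ Beatriz ∩ Thandi: 09:00–09:40.
Single common window of 40 minutes.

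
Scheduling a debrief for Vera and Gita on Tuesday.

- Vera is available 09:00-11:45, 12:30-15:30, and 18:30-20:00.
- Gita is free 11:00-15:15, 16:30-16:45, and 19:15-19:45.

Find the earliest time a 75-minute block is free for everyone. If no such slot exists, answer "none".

Vera ∩ Gita: 11:00–11:45, 12:30–15:15, 19:15–19:45.
Windows ≥ 75 min: 12:30–15:15.
Earliest such window starts at 12:30.

12:30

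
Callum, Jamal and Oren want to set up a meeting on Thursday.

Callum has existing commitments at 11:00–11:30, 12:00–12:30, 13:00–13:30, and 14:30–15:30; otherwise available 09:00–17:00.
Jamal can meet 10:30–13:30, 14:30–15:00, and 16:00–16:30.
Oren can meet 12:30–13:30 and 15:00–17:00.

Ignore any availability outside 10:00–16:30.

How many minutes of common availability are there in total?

60 minutes

Callum free within 09:00–17:00: 09:00–11:00, 11:30–12:00, 12:30–13:00, 13:30–14:30, 15:30–17:00.
Callum ∩ Jamal: 10:30–11:00, 11:30–12:00, 12:30–13:00, 16:00–16:30.
Callum ∩ Jamal ∩ Oren: 12:30–13:00, 16:00–16:30.
Restricted to 10:00–16:30: 12:30–13:00, 16:00–16:30.
Total common minutes: 30 + 30 = 60.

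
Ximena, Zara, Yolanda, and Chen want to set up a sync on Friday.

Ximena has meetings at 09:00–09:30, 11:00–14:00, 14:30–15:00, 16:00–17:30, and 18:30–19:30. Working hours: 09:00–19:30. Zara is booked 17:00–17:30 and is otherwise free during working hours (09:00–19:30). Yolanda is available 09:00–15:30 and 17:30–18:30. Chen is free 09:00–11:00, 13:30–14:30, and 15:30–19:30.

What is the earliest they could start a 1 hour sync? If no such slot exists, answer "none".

Ximena free within 09:00–19:30: 09:30–11:00, 14:00–14:30, 15:00–16:00, 17:30–18:30.
Zara free within 09:00–19:30: 09:00–17:00, 17:30–19:30.
Ximena ∩ Zara: 09:30–11:00, 14:00–14:30, 15:00–16:00, 17:30–18:30.
Ximena ∩ Zara ∩ Yolanda: 09:30–11:00, 14:00–14:30, 15:00–15:30, 17:30–18:30.
Ximena ∩ Zara ∩ Yolanda ∩ Chen: 09:30–11:00, 14:00–14:30, 17:30–18:30.
Windows ≥ 60 min: 09:30–11:00, 17:30–18:30.
Earliest such window starts at 09:30.

09:30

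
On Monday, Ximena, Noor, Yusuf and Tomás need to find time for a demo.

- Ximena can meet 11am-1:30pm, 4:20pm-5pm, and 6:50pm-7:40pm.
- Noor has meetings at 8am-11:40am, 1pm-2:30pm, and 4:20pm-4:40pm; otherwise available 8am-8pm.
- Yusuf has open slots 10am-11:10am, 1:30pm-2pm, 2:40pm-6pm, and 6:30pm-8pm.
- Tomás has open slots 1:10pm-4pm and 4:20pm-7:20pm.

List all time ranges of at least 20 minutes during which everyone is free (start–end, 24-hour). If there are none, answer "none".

Noor free within 08:00–20:00: 11:40–13:00, 14:30–16:20, 16:40–20:00.
Ximena ∩ Noor: 11:40–13:00, 16:40–17:00, 18:50–19:40.
Ximena ∩ Noor ∩ Yusuf: 16:40–17:00, 18:50–19:40.
Ximena ∩ Noor ∩ Yusuf ∩ Tomás: 16:40–17:00, 18:50–19:20.
Windows ≥ 20 min: 16:40–17:00, 18:50–19:20.

16:40–17:00, 18:50–19:20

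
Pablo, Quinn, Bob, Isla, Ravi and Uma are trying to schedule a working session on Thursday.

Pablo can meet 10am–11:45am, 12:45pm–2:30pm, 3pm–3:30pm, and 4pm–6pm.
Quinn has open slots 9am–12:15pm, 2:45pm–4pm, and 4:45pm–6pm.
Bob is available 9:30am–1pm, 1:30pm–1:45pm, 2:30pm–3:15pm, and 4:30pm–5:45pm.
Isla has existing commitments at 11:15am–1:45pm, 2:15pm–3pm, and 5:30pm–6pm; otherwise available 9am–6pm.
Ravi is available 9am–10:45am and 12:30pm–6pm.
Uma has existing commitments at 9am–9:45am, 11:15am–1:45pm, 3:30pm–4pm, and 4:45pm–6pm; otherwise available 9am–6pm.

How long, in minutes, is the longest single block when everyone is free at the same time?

Isla free within 09:00–18:00: 09:00–11:15, 13:45–14:15, 15:00–17:30.
Uma free within 09:00–18:00: 09:45–11:15, 13:45–15:30, 16:00–16:45.
Pablo ∩ Quinn: 10:00–11:45, 15:00–15:30, 16:45–18:00.
Pablo ∩ Quinn ∩ Bob: 10:00–11:45, 15:00–15:15, 16:45–17:45.
Pablo ∩ Quinn ∩ Bob ∩ Isla: 10:00–11:15, 15:00–15:15, 16:45–17:30.
Pablo ∩ Quinn ∩ Bob ∩ Isla ∩ Ravi: 10:00–10:45, 15:00–15:15, 16:45–17:30.
Pablo ∩ Quinn ∩ Bob ∩ Isla ∩ Ravi ∩ Uma: 10:00–10:45, 15:00–15:15.
Common window lengths: 45, 15 min; longest is 45.

45 minutes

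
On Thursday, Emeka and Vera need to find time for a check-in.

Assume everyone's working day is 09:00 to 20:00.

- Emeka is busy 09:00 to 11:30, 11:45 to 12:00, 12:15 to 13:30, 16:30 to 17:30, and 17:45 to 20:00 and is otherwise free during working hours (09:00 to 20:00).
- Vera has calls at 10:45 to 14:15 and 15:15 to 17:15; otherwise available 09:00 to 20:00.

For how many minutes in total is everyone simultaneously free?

Emeka free within 09:00–20:00: 11:30–11:45, 12:00–12:15, 13:30–16:30, 17:30–17:45.
Vera free within 09:00–20:00: 09:00–10:45, 14:15–15:15, 17:15–20:00.
Emeka ∩ Vera: 14:15–15:15, 17:30–17:45.
Total common minutes: 60 + 15 = 75.

75 minutes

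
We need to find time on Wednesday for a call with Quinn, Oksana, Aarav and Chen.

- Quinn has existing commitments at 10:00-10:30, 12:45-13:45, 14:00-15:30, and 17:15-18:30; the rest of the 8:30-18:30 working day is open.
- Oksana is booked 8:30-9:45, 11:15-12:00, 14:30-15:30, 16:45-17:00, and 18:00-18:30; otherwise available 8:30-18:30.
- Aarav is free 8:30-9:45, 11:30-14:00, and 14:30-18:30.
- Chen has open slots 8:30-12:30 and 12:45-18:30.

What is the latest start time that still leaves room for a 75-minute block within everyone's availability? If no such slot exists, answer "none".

15:30

Quinn free within 08:30–18:30: 08:30–10:00, 10:30–12:45, 13:45–14:00, 15:30–17:15.
Oksana free within 08:30–18:30: 09:45–11:15, 12:00–14:30, 15:30–16:45, 17:00–18:00.
Quinn ∩ Oksana: 09:45–10:00, 10:30–11:15, 12:00–12:45, 13:45–14:00, 15:30–16:45, 17:00–17:15.
Quinn ∩ Oksana ∩ Aarav: 12:00–12:45, 13:45–14:00, 15:30–16:45, 17:00–17:15.
Quinn ∩ Oksana ∩ Aarav ∩ Chen: 12:00–12:30, 13:45–14:00, 15:30–16:45, 17:00–17:15.
Windows ≥ 75 min: 15:30–16:45.
Latest start in the last window 15:30–16:45 is 16:45 − 75 min = 15:30.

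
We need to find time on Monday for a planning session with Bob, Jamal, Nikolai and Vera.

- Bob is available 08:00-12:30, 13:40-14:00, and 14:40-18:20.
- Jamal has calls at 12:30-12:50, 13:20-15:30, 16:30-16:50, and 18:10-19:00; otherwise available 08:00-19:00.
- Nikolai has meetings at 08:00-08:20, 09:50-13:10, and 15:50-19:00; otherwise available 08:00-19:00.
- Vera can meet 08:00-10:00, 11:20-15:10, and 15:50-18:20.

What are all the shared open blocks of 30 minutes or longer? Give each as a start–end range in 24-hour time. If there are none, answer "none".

Jamal free within 08:00–19:00: 08:00–12:30, 12:50–13:20, 15:30–16:30, 16:50–18:10.
Nikolai free within 08:00–19:00: 08:20–09:50, 13:10–15:50.
Bob ∩ Jamal: 08:00–12:30, 15:30–16:30, 16:50–18:10.
Bob ∩ Jamal ∩ Nikolai: 08:20–09:50, 15:30–15:50.
Bob ∩ Jamal ∩ Nikolai ∩ Vera: 08:20–09:50.
Windows ≥ 30 min: 08:20–09:50.

08:20–09:50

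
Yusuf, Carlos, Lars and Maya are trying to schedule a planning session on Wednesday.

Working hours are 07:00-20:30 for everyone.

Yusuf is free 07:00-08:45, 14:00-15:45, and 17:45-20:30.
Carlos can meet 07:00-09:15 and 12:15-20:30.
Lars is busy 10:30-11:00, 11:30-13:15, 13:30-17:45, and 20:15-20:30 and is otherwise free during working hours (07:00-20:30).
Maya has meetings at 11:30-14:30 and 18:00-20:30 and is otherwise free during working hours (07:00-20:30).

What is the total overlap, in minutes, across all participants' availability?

120 minutes

Lars free within 07:00–20:30: 07:00–10:30, 11:00–11:30, 13:15–13:30, 17:45–20:15.
Maya free within 07:00–20:30: 07:00–11:30, 14:30–18:00.
Yusuf ∩ Carlos: 07:00–08:45, 14:00–15:45, 17:45–20:30.
Yusuf ∩ Carlos ∩ Lars: 07:00–08:45, 17:45–20:15.
Yusuf ∩ Carlos ∩ Lars ∩ Maya: 07:00–08:45, 17:45–18:00.
Total common minutes: 105 + 15 = 120.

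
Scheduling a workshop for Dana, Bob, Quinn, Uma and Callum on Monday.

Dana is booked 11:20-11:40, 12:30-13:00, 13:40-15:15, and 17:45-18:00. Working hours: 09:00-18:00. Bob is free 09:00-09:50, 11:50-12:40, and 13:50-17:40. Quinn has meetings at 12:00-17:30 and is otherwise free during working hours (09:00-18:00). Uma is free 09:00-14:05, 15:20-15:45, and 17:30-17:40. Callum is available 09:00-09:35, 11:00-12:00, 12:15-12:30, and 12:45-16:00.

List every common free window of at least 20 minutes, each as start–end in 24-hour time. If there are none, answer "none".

Dana free within 09:00–18:00: 09:00–11:20, 11:40–12:30, 13:00–13:40, 15:15–17:45.
Quinn free within 09:00–18:00: 09:00–12:00, 17:30–18:00.
Dana ∩ Bob: 09:00–09:50, 11:50–12:30, 15:15–17:40.
Dana ∩ Bob ∩ Quinn: 09:00–09:50, 11:50–12:00, 17:30–17:40.
Dana ∩ Bob ∩ Quinn ∩ Uma: 09:00–09:50, 11:50–12:00, 17:30–17:40.
Dana ∩ Bob ∩ Quinn ∩ Uma ∩ Callum: 09:00–09:35, 11:50–12:00.
Windows ≥ 20 min: 09:00–09:35.

09:00–09:35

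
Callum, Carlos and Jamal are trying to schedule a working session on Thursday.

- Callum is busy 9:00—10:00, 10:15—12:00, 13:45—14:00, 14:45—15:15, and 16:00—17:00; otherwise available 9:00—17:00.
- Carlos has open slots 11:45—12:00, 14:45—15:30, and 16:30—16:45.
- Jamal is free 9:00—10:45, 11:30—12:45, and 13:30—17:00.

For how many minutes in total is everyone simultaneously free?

15 minutes

Callum free within 09:00–17:00: 10:00–10:15, 12:00–13:45, 14:00–14:45, 15:15–16:00.
Callum ∩ Carlos: 15:15–15:30.
Callum ∩ Carlos ∩ Jamal: 15:15–15:30.
Total common minutes: 15.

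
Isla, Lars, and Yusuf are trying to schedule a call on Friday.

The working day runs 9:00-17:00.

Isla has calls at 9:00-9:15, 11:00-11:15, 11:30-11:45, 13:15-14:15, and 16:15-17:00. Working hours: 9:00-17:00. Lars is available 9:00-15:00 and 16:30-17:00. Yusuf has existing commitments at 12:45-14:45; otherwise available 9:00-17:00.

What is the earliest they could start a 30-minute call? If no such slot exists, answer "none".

09:15

Isla free within 09:00–17:00: 09:15–11:00, 11:15–11:30, 11:45–13:15, 14:15–16:15.
Yusuf free within 09:00–17:00: 09:00–12:45, 14:45–17:00.
Isla ∩ Lars: 09:15–11:00, 11:15–11:30, 11:45–13:15, 14:15–15:00.
Isla ∩ Lars ∩ Yusuf: 09:15–11:00, 11:15–11:30, 11:45–12:45, 14:45–15:00.
Windows ≥ 30 min: 09:15–11:00, 11:45–12:45.
Earliest such window starts at 09:15.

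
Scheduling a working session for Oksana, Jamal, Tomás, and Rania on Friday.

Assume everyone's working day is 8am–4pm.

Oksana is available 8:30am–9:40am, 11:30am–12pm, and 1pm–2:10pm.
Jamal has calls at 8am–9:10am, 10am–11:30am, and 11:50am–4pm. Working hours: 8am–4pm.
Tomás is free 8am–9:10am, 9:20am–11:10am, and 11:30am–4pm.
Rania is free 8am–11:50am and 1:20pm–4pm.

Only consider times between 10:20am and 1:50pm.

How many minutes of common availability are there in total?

Jamal free within 08:00–16:00: 09:10–10:00, 11:30–11:50.
Oksana ∩ Jamal: 09:10–09:40, 11:30–11:50.
Oksana ∩ Jamal ∩ Tomás: 09:20–09:40, 11:30–11:50.
Oksana ∩ Jamal ∩ Tomás ∩ Rania: 09:20–09:40, 11:30–11:50.
Restricted to 10:20–13:50: 11:30–11:50.
Total common minutes: 20.

20 minutes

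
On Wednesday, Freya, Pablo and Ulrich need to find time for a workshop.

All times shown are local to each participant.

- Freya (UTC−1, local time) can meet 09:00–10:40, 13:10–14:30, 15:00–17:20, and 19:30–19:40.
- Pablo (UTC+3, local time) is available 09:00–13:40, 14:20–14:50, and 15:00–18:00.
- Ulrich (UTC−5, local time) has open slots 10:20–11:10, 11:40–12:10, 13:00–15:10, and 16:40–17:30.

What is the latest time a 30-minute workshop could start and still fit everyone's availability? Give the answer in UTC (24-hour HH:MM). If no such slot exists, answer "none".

Freya → UTC: 10:00–11:40, 14:10–15:30, 16:00–18:20, 20:30–20:40.
Pablo → UTC: 06:00–10:40, 11:20–11:50, 12:00–15:00.
Ulrich → UTC: 15:20–16:10, 16:40–17:10, 18:00–20:10, 21:40–22:30.
Freya ∩ Pablo: 10:00–10:40, 11:20–11:40, 14:10–15:00.
Freya ∩ Pablo ∩ Ulrich: (none).
Windows ≥ 30 min: (none).

none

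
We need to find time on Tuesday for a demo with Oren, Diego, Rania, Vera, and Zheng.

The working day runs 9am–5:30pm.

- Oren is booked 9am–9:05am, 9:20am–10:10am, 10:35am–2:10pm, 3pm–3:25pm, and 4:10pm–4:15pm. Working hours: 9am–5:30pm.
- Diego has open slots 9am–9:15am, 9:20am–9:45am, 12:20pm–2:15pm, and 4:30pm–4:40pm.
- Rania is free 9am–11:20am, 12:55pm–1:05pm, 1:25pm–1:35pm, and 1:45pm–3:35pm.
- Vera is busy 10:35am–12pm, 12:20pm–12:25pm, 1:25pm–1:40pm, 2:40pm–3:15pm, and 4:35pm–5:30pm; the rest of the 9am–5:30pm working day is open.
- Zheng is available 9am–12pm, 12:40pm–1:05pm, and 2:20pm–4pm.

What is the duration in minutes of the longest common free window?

Oren free within 09:00–17:30: 09:05–09:20, 10:10–10:35, 14:10–15:00, 15:25–16:10, 16:15–17:30.
Vera free within 09:00–17:30: 09:00–10:35, 12:00–12:20, 12:25–13:25, 13:40–14:40, 15:15–16:35.
Oren ∩ Diego: 09:05–09:15, 14:10–14:15, 16:30–16:40.
Oren ∩ Diego ∩ Rania: 09:05–09:15, 14:10–14:15.
Oren ∩ Diego ∩ Rania ∩ Vera: 09:05–09:15, 14:10–14:15.
Oren ∩ Diego ∩ Rania ∩ Vera ∩ Zheng: 09:05–09:15.
Single common window of 10 minutes.

10 minutes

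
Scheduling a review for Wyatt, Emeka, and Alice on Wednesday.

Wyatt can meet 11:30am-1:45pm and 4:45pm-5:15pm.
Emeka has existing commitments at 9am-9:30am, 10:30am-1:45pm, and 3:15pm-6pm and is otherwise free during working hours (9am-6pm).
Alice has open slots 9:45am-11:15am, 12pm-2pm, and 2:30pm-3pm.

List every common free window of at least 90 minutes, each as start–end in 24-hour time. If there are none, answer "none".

none

Emeka free within 09:00–18:00: 09:30–10:30, 13:45–15:15.
Wyatt ∩ Emeka: (none).
Wyatt ∩ Emeka ∩ Alice: (none).
Windows ≥ 90 min: (none).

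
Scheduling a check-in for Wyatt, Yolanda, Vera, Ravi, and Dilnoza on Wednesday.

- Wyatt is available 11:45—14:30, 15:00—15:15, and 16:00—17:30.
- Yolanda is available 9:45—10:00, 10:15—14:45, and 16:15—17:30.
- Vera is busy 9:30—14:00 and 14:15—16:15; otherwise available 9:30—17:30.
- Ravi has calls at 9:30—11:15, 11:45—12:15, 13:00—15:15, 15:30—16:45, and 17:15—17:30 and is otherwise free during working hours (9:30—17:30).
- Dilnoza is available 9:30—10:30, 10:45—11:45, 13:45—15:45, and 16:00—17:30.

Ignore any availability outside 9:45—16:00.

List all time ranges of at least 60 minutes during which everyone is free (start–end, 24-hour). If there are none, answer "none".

none

Vera free within 09:30–17:30: 14:00–14:15, 16:15–17:30.
Ravi free within 09:30–17:30: 11:15–11:45, 12:15–13:00, 15:15–15:30, 16:45–17:15.
Wyatt ∩ Yolanda: 11:45–14:30, 16:15–17:30.
Wyatt ∩ Yolanda ∩ Vera: 14:00–14:15, 16:15–17:30.
Wyatt ∩ Yolanda ∩ Vera ∩ Ravi: 16:45–17:15.
Wyatt ∩ Yolanda ∩ Vera ∩ Ravi ∩ Dilnoza: 16:45–17:15.
Restricted to 09:45–16:00: (none).
Windows ≥ 60 min: (none).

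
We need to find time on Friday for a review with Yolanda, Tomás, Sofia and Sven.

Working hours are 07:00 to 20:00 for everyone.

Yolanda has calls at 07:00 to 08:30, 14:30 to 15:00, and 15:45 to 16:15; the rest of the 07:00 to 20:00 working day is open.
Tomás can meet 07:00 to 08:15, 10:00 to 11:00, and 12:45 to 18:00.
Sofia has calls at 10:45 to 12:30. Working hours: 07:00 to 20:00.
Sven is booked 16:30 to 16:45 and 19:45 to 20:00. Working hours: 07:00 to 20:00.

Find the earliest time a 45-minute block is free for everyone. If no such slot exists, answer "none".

Yolanda free within 07:00–20:00: 08:30–14:30, 15:00–15:45, 16:15–20:00.
Sofia free within 07:00–20:00: 07:00–10:45, 12:30–20:00.
Sven free within 07:00–20:00: 07:00–16:30, 16:45–19:45.
Yolanda ∩ Tomás: 10:00–11:00, 12:45–14:30, 15:00–15:45, 16:15–18:00.
Yolanda ∩ Tomás ∩ Sofia: 10:00–10:45, 12:45–14:30, 15:00–15:45, 16:15–18:00.
Yolanda ∩ Tomás ∩ Sofia ∩ Sven: 10:00–10:45, 12:45–14:30, 15:00–15:45, 16:15–16:30, 16:45–18:00.
Windows ≥ 45 min: 10:00–10:45, 12:45–14:30, 15:00–15:45, 16:45–18:00.
Earliest such window starts at 10:00.

10:00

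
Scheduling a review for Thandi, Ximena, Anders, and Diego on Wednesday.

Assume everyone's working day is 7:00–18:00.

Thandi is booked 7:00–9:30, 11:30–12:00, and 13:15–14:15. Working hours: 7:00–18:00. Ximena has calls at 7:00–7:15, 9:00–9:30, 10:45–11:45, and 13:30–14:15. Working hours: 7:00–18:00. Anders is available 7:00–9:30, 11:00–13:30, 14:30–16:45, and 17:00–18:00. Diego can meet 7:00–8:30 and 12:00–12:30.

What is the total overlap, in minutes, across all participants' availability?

Thandi free within 07:00–18:00: 09:30–11:30, 12:00–13:15, 14:15–18:00.
Ximena free within 07:00–18:00: 07:15–09:00, 09:30–10:45, 11:45–13:30, 14:15–18:00.
Thandi ∩ Ximena: 09:30–10:45, 12:00–13:15, 14:15–18:00.
Thandi ∩ Ximena ∩ Anders: 12:00–13:15, 14:30–16:45, 17:00–18:00.
Thandi ∩ Ximena ∩ Anders ∩ Diego: 12:00–12:30.
Total common minutes: 30.

30 minutes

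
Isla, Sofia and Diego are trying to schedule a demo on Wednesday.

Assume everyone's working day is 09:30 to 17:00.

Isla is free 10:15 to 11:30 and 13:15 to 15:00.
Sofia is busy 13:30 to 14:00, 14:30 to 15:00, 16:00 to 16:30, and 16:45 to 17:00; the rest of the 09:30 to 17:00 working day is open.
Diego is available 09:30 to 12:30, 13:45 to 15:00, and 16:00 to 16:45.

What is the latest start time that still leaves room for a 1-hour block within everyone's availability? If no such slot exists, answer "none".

Sofia free within 09:30–17:00: 09:30–13:30, 14:00–14:30, 15:00–16:00, 16:30–16:45.
Isla ∩ Sofia: 10:15–11:30, 13:15–13:30, 14:00–14:30.
Isla ∩ Sofia ∩ Diego: 10:15–11:30, 14:00–14:30.
Windows ≥ 60 min: 10:15–11:30.
Latest start in the last window 10:15–11:30 is 11:30 − 60 min = 10:30.

10:30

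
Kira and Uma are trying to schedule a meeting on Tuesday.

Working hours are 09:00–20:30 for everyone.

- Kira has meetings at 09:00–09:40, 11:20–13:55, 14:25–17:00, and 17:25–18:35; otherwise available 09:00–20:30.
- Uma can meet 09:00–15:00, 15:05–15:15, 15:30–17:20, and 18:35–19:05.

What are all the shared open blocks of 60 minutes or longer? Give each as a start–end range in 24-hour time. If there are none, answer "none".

Kira free within 09:00–20:30: 09:40–11:20, 13:55–14:25, 17:00–17:25, 18:35–20:30.
Kira ∩ Uma: 09:40–11:20, 13:55–14:25, 17:00–17:20, 18:35–19:05.
Windows ≥ 60 min: 09:40–11:20.

09:40–11:20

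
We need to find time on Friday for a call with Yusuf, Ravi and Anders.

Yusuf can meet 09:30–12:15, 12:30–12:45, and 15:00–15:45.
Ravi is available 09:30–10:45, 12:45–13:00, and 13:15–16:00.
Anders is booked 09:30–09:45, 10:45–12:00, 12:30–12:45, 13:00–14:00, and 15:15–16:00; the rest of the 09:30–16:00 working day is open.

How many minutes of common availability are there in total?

75 minutes

Anders free within 09:30–16:00: 09:45–10:45, 12:00–12:30, 12:45–13:00, 14:00–15:15.
Yusuf ∩ Ravi: 09:30–10:45, 15:00–15:45.
Yusuf ∩ Ravi ∩ Anders: 09:45–10:45, 15:00–15:15.
Total common minutes: 60 + 15 = 75.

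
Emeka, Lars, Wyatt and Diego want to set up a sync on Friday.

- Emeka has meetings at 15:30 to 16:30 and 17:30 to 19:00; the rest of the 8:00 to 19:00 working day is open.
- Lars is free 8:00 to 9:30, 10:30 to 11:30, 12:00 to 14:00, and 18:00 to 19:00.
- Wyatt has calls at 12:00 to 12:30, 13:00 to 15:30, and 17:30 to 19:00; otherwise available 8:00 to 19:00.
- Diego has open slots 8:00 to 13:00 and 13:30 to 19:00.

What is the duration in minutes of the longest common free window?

Emeka free within 08:00–19:00: 08:00–15:30, 16:30–17:30.
Wyatt free within 08:00–19:00: 08:00–12:00, 12:30–13:00, 15:30–17:30.
Emeka ∩ Lars: 08:00–09:30, 10:30–11:30, 12:00–14:00.
Emeka ∩ Lars ∩ Wyatt: 08:00–09:30, 10:30–11:30, 12:30–13:00.
Emeka ∩ Lars ∩ Wyatt ∩ Diego: 08:00–09:30, 10:30–11:30, 12:30–13:00.
Common window lengths: 90, 60, 30 min; longest is 90.

90 minutes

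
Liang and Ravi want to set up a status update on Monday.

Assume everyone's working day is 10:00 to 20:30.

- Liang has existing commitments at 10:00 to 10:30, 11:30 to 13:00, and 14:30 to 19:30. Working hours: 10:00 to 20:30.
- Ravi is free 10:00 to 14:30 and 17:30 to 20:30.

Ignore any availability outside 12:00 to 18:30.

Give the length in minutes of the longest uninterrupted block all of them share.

90 minutes

Liang free within 10:00–20:30: 10:30–11:30, 13:00–14:30, 19:30–20:30.
Liang ∩ Ravi: 10:30–11:30, 13:00–14:30, 19:30–20:30.
Restricted to 12:00–18:30: 13:00–14:30.
Single common window of 90 minutes.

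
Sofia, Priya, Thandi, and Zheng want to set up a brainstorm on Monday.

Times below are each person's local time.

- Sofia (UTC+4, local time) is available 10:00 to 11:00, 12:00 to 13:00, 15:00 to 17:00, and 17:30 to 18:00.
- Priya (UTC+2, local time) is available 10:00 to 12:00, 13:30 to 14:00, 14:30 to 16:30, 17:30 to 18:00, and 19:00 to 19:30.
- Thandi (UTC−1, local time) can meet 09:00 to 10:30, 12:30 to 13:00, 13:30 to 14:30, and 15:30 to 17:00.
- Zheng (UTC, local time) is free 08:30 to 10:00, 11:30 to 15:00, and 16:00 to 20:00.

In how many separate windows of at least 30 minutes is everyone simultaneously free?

Sofia → UTC: 06:00–07:00, 08:00–09:00, 11:00–13:00, 13:30–14:00.
Priya → UTC: 08:00–10:00, 11:30–12:00, 12:30–14:30, 15:30–16:00, 17:00–17:30.
Thandi → UTC: 10:00–11:30, 13:30–14:00, 14:30–15:30, 16:30–18:00.
Zheng → UTC: 08:30–10:00, 11:30–15:00, 16:00–20:00.
Sofia ∩ Priya: 08:00–09:00, 11:30–12:00, 12:30–13:00, 13:30–14:00.
Sofia ∩ Priya ∩ Thandi: 13:30–14:00.
Sofia ∩ Priya ∩ Thandi ∩ Zheng: 13:30–14:00.
Windows ≥ 30 min: 13:30–14:00.
That's 1 window.

1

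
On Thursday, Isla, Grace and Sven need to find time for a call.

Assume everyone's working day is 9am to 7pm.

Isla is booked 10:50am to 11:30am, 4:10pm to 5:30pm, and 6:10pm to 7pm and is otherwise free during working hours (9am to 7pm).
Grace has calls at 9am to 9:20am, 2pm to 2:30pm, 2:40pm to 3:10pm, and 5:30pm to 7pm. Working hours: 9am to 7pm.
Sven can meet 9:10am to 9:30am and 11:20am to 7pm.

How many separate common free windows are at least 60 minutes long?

2

Isla free within 09:00–19:00: 09:00–10:50, 11:30–16:10, 17:30–18:10.
Grace free within 09:00–19:00: 09:20–14:00, 14:30–14:40, 15:10–17:30.
Isla ∩ Grace: 09:20–10:50, 11:30–14:00, 14:30–14:40, 15:10–16:10.
Isla ∩ Grace ∩ Sven: 09:20–09:30, 11:30–14:00, 14:30–14:40, 15:10–16:10.
Windows ≥ 60 min: 11:30–14:00, 15:10–16:10.
That's 2 windows.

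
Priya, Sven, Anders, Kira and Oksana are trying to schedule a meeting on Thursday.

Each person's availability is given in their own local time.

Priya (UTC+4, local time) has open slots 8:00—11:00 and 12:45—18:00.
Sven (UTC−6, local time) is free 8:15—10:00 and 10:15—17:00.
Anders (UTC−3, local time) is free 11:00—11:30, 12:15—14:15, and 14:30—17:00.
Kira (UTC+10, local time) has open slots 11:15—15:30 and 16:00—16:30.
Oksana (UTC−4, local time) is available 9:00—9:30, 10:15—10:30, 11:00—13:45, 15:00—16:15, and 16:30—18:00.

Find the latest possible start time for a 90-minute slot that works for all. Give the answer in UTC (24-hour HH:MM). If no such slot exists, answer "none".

Priya → UTC: 04:00–07:00, 08:45–14:00.
Sven → UTC: 14:15–16:00, 16:15–23:00.
Anders → UTC: 14:00–14:30, 15:15–17:15, 17:30–20:00.
Kira → UTC: 01:15–05:30, 06:00–06:30.
Oksana → UTC: 13:00–13:30, 14:15–14:30, 15:00–17:45, 19:00–20:15, 20:30–22:00.
Priya ∩ Sven: (none).
Priya ∩ Sven ∩ Anders: (none).
Priya ∩ Sven ∩ Anders ∩ Kira: (none).
Priya ∩ Sven ∩ Anders ∩ Kira ∩ Oksana: (none).
Windows ≥ 90 min: (none).

none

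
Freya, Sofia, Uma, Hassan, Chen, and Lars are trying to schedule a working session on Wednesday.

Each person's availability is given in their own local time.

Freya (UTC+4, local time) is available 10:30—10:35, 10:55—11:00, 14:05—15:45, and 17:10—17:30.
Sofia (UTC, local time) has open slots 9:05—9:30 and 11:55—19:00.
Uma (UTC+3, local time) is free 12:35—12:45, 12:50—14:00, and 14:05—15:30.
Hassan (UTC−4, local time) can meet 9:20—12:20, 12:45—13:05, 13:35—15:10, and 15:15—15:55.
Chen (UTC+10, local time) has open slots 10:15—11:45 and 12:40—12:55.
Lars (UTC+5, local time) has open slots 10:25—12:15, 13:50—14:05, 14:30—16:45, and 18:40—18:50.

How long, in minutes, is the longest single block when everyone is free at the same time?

Freya → UTC: 06:30–06:35, 06:55–07:00, 10:05–11:45, 13:10–13:30.
Sofia → UTC: 09:05–09:30, 11:55–19:00.
Uma → UTC: 09:35–09:45, 09:50–11:00, 11:05–12:30.
Hassan → UTC: 13:20–16:20, 16:45–17:05, 17:35–19:10, 19:15–19:55.
Chen → UTC: 00:15–01:45, 02:40–02:55.
Lars → UTC: 05:25–07:15, 08:50–09:05, 09:30–11:45, 13:40–13:50.
Freya ∩ Sofia: 13:10–13:30.
Freya ∩ Sofia ∩ Uma: (none).
Freya ∩ Sofia ∩ Uma ∩ Hassan: (none).
Freya ∩ Sofia ∩ Uma ∩ Hassan ∩ Chen: (none).
Freya ∩ Sofia ∩ Uma ∩ Hassan ∩ Chen ∩ Lars: (none).
No common window.

0 minutes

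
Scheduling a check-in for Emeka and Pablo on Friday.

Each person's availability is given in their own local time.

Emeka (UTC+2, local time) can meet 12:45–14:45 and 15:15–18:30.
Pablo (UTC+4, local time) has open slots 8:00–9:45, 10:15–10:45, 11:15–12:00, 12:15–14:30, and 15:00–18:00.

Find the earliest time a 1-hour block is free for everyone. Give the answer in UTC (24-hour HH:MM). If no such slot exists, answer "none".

11:00

Emeka → UTC: 10:45–12:45, 13:15–16:30.
Pablo → UTC: 04:00–05:45, 06:15–06:45, 07:15–08:00, 08:15–10:30, 11:00–14:00.
Emeka ∩ Pablo: 11:00–12:45, 13:15–14:00.
Windows ≥ 60 min: 11:00–12:45.
Earliest such window starts at 11:00.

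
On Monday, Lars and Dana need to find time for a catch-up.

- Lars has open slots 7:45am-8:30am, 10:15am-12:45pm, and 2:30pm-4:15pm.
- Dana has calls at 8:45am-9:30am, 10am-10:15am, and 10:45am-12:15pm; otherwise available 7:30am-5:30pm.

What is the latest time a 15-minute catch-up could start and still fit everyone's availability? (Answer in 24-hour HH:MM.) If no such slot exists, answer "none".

16:00

Dana free within 07:30–17:30: 07:30–08:45, 09:30–10:00, 10:15–10:45, 12:15–17:30.
Lars ∩ Dana: 07:45–08:30, 10:15–10:45, 12:15–12:45, 14:30–16:15.
Windows ≥ 15 min: 07:45–08:30, 10:15–10:45, 12:15–12:45, 14:30–16:15.
Latest start in the last window 14:30–16:15 is 16:15 − 15 min = 16:00.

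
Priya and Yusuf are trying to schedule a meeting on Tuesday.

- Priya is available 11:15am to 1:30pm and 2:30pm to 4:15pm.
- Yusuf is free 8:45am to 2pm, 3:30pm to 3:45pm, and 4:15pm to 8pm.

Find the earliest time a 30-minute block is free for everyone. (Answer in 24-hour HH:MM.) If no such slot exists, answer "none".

11:15

Priya ∩ Yusuf: 11:15–13:30, 15:30–15:45.
Windows ≥ 30 min: 11:15–13:30.
Earliest such window starts at 11:15.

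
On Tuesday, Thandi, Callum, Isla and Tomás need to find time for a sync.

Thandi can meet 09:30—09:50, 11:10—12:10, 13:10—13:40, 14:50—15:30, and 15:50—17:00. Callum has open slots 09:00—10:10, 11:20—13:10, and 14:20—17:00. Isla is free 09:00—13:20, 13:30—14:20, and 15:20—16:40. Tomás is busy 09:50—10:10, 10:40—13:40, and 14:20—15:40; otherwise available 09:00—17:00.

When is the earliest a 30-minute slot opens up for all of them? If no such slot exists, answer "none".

Tomás free within 09:00–17:00: 09:00–09:50, 10:10–10:40, 13:40–14:20, 15:40–17:00.
Thandi ∩ Callum: 09:30–09:50, 11:20–12:10, 14:50–15:30, 15:50–17:00.
Thandi ∩ Callum ∩ Isla: 09:30–09:50, 11:20–12:10, 15:20–15:30, 15:50–16:40.
Thandi ∩ Callum ∩ Isla ∩ Tomás: 09:30–09:50, 15:50–16:40.
Windows ≥ 30 min: 15:50–16:40.
Earliest such window starts at 15:50.

15:50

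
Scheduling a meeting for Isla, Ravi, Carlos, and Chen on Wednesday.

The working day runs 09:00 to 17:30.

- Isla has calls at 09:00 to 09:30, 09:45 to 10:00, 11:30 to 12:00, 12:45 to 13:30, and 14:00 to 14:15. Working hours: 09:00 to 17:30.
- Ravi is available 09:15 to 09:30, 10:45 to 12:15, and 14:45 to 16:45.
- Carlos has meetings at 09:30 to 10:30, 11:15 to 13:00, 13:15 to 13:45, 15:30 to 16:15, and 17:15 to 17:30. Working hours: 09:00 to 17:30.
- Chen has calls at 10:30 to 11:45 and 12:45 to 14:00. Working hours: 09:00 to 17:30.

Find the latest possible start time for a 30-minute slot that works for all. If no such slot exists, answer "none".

Isla free within 09:00–17:30: 09:30–09:45, 10:00–11:30, 12:00–12:45, 13:30–14:00, 14:15–17:30.
Carlos free within 09:00–17:30: 09:00–09:30, 10:30–11:15, 13:00–13:15, 13:45–15:30, 16:15–17:15.
Chen free within 09:00–17:30: 09:00–10:30, 11:45–12:45, 14:00–17:30.
Isla ∩ Ravi: 10:45–11:30, 12:00–12:15, 14:45–16:45.
Isla ∩ Ravi ∩ Carlos: 10:45–11:15, 14:45–15:30, 16:15–16:45.
Isla ∩ Ravi ∩ Carlos ∩ Chen: 14:45–15:30, 16:15–16:45.
Windows ≥ 30 min: 14:45–15:30, 16:15–16:45.
Latest start in the last window 16:15–16:45 is 16:45 − 30 min = 16:15.

16:15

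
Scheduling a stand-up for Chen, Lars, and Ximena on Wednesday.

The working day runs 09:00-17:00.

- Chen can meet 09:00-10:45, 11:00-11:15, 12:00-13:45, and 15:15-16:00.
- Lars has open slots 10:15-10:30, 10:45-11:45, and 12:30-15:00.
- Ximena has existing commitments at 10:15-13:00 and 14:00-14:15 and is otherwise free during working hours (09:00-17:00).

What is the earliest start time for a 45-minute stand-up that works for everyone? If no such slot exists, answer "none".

13:00

Ximena free within 09:00–17:00: 09:00–10:15, 13:00–14:00, 14:15–17:00.
Chen ∩ Lars: 10:15–10:30, 11:00–11:15, 12:30–13:45.
Chen ∩ Lars ∩ Ximena: 13:00–13:45.
Windows ≥ 45 min: 13:00–13:45.
Earliest such window starts at 13:00.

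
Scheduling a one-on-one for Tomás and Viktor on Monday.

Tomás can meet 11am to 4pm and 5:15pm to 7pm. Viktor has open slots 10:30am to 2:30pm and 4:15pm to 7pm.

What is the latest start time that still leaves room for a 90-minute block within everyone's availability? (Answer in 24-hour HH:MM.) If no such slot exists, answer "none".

Tomás ∩ Viktor: 11:00–14:30, 17:15–19:00.
Windows ≥ 90 min: 11:00–14:30, 17:15–19:00.
Latest start in the last window 17:15–19:00 is 19:00 − 90 min = 17:30.

17:30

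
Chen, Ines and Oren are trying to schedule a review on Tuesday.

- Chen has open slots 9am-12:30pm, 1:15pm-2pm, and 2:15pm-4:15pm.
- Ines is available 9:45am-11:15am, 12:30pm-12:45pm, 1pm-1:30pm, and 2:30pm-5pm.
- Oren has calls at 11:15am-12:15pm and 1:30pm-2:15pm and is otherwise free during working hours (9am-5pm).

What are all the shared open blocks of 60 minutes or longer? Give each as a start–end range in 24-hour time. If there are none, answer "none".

Oren free within 09:00–17:00: 09:00–11:15, 12:15–13:30, 14:15–17:00.
Chen ∩ Ines: 09:45–11:15, 13:15–13:30, 14:30–16:15.
Chen ∩ Ines ∩ Oren: 09:45–11:15, 13:15–13:30, 14:30–16:15.
Windows ≥ 60 min: 09:45–11:15, 14:30–16:15.

09:45–11:15, 14:30–16:15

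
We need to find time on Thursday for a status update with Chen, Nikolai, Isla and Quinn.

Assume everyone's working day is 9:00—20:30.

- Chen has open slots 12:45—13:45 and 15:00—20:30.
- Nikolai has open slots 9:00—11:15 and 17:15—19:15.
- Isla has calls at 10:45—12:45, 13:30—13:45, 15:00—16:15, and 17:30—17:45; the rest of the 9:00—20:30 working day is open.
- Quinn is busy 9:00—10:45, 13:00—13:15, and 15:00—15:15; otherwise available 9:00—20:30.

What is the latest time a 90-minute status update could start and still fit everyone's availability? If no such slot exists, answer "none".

17:45

Isla free within 09:00–20:30: 09:00–10:45, 12:45–13:30, 13:45–15:00, 16:15–17:30, 17:45–20:30.
Quinn free within 09:00–20:30: 10:45–13:00, 13:15–15:00, 15:15–20:30.
Chen ∩ Nikolai: 17:15–19:15.
Chen ∩ Nikolai ∩ Isla: 17:15–17:30, 17:45–19:15.
Chen ∩ Nikolai ∩ Isla ∩ Quinn: 17:15–17:30, 17:45–19:15.
Windows ≥ 90 min: 17:45–19:15.
Latest start in the last window 17:45–19:15 is 19:15 − 90 min = 17:45.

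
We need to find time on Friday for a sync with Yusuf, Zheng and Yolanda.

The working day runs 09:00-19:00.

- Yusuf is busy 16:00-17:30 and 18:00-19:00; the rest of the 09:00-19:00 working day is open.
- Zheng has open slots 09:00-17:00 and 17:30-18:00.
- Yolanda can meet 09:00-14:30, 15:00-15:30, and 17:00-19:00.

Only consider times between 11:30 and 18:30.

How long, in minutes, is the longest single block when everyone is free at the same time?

Yusuf free within 09:00–19:00: 09:00–16:00, 17:30–18:00.
Yusuf ∩ Zheng: 09:00–16:00, 17:30–18:00.
Yusuf ∩ Zheng ∩ Yolanda: 09:00–14:30, 15:00–15:30, 17:30–18:00.
Restricted to 11:30–18:30: 11:30–14:30, 15:00–15:30, 17:30–18:00.
Common window lengths: 180, 30, 30 min; longest is 180.

180 minutes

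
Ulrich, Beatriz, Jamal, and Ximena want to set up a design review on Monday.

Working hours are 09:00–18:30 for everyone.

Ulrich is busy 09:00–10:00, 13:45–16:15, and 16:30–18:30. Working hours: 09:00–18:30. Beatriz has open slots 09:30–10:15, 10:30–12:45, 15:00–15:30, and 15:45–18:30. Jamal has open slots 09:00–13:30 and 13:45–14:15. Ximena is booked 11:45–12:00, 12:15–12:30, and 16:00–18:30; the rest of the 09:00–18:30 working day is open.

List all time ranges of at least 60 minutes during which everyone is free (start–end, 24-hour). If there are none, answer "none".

Ulrich free within 09:00–18:30: 10:00–13:45, 16:15–16:30.
Ximena free within 09:00–18:30: 09:00–11:45, 12:00–12:15, 12:30–16:00.
Ulrich ∩ Beatriz: 10:00–10:15, 10:30–12:45, 16:15–16:30.
Ulrich ∩ Beatriz ∩ Jamal: 10:00–10:15, 10:30–12:45.
Ulrich ∩ Beatriz ∩ Jamal ∩ Ximena: 10:00–10:15, 10:30–11:45, 12:00–12:15, 12:30–12:45.
Windows ≥ 60 min: 10:30–11:45.

10:30–11:45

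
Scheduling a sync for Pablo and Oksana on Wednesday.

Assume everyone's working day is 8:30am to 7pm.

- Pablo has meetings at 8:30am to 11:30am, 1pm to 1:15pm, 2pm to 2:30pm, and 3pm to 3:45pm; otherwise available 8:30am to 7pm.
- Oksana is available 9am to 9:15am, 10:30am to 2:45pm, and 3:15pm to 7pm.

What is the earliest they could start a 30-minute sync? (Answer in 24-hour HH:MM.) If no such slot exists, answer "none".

11:30

Pablo free within 08:30–19:00: 11:30–13:00, 13:15–14:00, 14:30–15:00, 15:45–19:00.
Pablo ∩ Oksana: 11:30–13:00, 13:15–14:00, 14:30–14:45, 15:45–19:00.
Windows ≥ 30 min: 11:30–13:00, 13:15–14:00, 15:45–19:00.
Earliest such window starts at 11:30.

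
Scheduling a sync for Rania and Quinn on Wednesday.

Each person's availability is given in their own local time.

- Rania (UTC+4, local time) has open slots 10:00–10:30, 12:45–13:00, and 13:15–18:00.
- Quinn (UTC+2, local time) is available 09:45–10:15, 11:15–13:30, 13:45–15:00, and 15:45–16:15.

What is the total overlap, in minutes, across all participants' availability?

225 minutes

Rania → UTC: 06:00–06:30, 08:45–09:00, 09:15–14:00.
Quinn → UTC: 07:45–08:15, 09:15–11:30, 11:45–13:00, 13:45–14:15.
Rania ∩ Quinn: 09:15–11:30, 11:45–13:00, 13:45–14:00.
Total common minutes: 135 + 75 + 15 = 225.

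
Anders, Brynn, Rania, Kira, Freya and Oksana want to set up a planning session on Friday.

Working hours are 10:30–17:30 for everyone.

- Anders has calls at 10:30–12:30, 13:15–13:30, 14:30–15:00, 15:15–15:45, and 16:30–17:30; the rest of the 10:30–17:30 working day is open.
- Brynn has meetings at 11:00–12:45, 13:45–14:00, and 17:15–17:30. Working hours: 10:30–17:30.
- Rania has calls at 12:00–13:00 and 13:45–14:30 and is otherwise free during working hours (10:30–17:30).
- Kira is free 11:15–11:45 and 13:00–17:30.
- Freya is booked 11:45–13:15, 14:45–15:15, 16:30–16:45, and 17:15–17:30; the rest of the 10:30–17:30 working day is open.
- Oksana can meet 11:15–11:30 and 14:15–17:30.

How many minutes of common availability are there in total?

45 minutes

Anders free within 10:30–17:30: 12:30–13:15, 13:30–14:30, 15:00–15:15, 15:45–16:30.
Brynn free within 10:30–17:30: 10:30–11:00, 12:45–13:45, 14:00–17:15.
Rania free within 10:30–17:30: 10:30–12:00, 13:00–13:45, 14:30–17:30.
Freya free within 10:30–17:30: 10:30–11:45, 13:15–14:45, 15:15–16:30, 16:45–17:15.
Anders ∩ Brynn: 12:45–13:15, 13:30–13:45, 14:00–14:30, 15:00–15:15, 15:45–16:30.
Anders ∩ Brynn ∩ Rania: 13:00–13:15, 13:30–13:45, 15:00–15:15, 15:45–16:30.
Anders ∩ Brynn ∩ Rania ∩ Kira: 13:00–13:15, 13:30–13:45, 15:00–15:15, 15:45–16:30.
Anders ∩ Brynn ∩ Rania ∩ Kira ∩ Freya: 13:30–13:45, 15:45–16:30.
Anders ∩ Brynn ∩ Rania ∩ Kira ∩ Freya ∩ Oksana: 15:45–16:30.
Total common minutes: 45.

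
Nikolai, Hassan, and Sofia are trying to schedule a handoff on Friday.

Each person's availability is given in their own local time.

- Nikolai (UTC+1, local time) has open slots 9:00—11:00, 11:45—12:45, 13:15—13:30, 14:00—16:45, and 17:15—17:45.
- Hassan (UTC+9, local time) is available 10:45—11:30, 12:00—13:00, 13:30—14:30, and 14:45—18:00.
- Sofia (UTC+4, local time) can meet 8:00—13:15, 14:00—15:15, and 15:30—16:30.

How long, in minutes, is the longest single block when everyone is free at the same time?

Nikolai → UTC: 08:00–10:00, 10:45–11:45, 12:15–12:30, 13:00–15:45, 16:15–16:45.
Hassan → UTC: 01:45–02:30, 03:00–04:00, 04:30–05:30, 05:45–09:00.
Sofia → UTC: 04:00–09:15, 10:00–11:15, 11:30–12:30.
Nikolai ∩ Hassan: 08:00–09:00.
Nikolai ∩ Hassan ∩ Sofia: 08:00–09:00.
Single common window of 60 minutes.

60 minutes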